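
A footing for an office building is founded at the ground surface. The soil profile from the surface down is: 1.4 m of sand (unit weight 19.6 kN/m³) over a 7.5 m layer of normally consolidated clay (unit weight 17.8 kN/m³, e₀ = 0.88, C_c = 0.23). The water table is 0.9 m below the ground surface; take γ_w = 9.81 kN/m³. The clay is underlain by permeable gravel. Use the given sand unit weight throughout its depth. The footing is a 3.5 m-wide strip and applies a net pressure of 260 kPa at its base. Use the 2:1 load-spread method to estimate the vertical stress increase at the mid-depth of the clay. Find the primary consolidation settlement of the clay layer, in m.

S_c ≈ 0.438 m

Mid-depth of clay below the ground surface: z = 1.4 + 7.5/2 = 5.15 m.
Total vertical stress at mid-clay: σ_v = 19.6×1.4 + 17.8×3.75 = 94.19 kPa.
Pore pressure: u = 9.81×(5.15 − 0.9) = 41.693 kPa.
Initial effective stress: σ'_0 = σ_v − u = 94.19 − 41.693 = 52.497 kPa.
Stress increase at mid-clay by the 2:1 spreading method:
Δσ = qB/(B+z) = 260×3.5/(3.5+5.15) = 105.2 kPa
Final effective stress: σ'_f = σ'_0 + Δσ = 52.497 + 105.2 = 157.7 kPa.
Normally consolidated clay, so the full stress increment lies on the virgin compression line:
S_c = C_c·H/(1+e₀)·log₁₀(σ'_f/σ'_0) = 0.23×7.5/(1+0.88)×log₁₀(157.7/52.497)
    = 0.91755 × 0.4777 = 0.4383 m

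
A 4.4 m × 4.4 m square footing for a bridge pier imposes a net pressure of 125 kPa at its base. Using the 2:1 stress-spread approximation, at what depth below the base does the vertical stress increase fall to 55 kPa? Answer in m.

2:1 spreading — at depth z the loaded area has grown by z in each plan dimension:
qB²/(B+z)² = Δσ_z ⇒ z = B(√(q/Δσ_z) − 1) = 4.4×(√(125/55) − 1) = 2.233 m

z ≈ 2.23 m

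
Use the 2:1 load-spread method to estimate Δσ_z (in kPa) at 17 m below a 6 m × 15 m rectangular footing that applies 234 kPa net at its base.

By the 2:1 method the load spreads at 1 horizontal : 2 vertical, so at depth z the loaded area has grown by z in each plan dimension:
Δσ = qBL/((B+z)(L+z)) = 234×6×15/((6+17)(15+17)) = 28.614 kPa

Δσ_z ≈ 28.6 kPa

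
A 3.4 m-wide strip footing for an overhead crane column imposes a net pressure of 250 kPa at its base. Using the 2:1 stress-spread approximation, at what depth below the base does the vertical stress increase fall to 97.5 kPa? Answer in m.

2:1 spreading — at depth z the loaded area has grown by z in each plan dimension:
qB/(B+z) = Δσ_z ⇒ z = qB/Δσ_z − B = 250×3.4/97.5 − 3.4 = 5.318 m

z ≈ 5.32 m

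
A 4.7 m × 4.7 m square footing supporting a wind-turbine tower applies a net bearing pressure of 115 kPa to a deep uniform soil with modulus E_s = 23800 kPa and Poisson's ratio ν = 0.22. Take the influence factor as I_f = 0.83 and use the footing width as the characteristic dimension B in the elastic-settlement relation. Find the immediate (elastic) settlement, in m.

Immediate (elastic) settlement: S_e = q·B·(1−ν²)/E_s · I_f.
S_e = 115 × 4.7 × (1 − 0.22²) / 23800 × 0.83
    = 115 × 4.7 × 0.9516 / 23800 × 0.83
    = 0.01794 m

S_e ≈ 0.0179 m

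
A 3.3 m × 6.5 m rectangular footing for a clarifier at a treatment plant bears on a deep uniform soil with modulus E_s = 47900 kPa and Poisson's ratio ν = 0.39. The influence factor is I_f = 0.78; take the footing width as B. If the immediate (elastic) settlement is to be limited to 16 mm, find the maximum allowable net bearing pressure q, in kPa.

q ≈ 351 kPa

S_e = q·B·(1−ν²)/E_s · I_f  ⇒  q = S_e·E_s / (B·(1−ν²)·I_f).
q = 0.016 × 47900 / (3.3 × 0.8479 × 0.78) = 351.2 kPa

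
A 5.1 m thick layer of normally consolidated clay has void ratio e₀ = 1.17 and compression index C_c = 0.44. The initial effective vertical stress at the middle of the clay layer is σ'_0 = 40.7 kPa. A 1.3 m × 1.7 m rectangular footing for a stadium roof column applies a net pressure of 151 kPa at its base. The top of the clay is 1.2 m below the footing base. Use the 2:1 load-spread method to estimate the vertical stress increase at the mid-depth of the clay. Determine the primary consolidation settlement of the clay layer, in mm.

S_c ≈ 117 mm

Mid-depth of clay below the footing base: z = 1.2 + 5.1/2 = 3.75 m.
Stress increase at mid-clay by the 2:1 spreading method:
Δσ = qBL/((B+z)(L+z)) = 151×1.3×1.7/((1.3+3.75)(1.7+3.75)) = 12.125 kPa
Final effective stress: σ'_f = σ'_0 + Δσ = 40.7 + 12.125 = 52.825 kPa.
Normally consolidated clay, so the full stress increment lies on the virgin compression line:
S_c = C_c·H/(1+e₀)·log₁₀(σ'_f/σ'_0) = 0.44×5.1/(1+1.17)×log₁₀(52.825/40.7)
    = 1.0341 × 0.11325 = 0.1171 m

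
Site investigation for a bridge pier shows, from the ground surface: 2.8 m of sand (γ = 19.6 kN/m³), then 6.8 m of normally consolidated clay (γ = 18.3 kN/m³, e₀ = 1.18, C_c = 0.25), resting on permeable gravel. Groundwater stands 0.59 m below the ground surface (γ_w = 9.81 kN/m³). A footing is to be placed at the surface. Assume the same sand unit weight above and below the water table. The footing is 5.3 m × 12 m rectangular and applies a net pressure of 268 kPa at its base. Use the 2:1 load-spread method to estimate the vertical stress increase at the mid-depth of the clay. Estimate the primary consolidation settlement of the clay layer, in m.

Mid-depth of clay below the ground surface: z = 2.8 + 6.8/2 = 6.2 m.
Total vertical stress at mid-clay: σ_v = 19.6×2.8 + 18.3×3.4 = 117.1 kPa.
Pore pressure: u = 9.81×(6.2 − 0.59) = 55.034 kPa.
Initial effective stress: σ'_0 = σ_v − u = 117.1 − 55.034 = 62.066 kPa.
Stress increase at mid-clay by the 2:1 spreading method:
Δσ = qBL/((B+z)(L+z)) = 268×5.3×12/((5.3+6.2)(12+6.2)) = 81.437 kPa
Final effective stress: σ'_f = σ'_0 + Δσ = 62.066 + 81.437 = 143.5 kPa.
Normally consolidated clay, so the full stress increment lies on the virgin compression line:
S_c = C_c·H/(1+e₀)·log₁₀(σ'_f/σ'_0) = 0.25×6.8/(1+1.18)×log₁₀(143.5/62.066)
    = 0.77982 × 0.364 = 0.2839 m

S_c ≈ 0.284 m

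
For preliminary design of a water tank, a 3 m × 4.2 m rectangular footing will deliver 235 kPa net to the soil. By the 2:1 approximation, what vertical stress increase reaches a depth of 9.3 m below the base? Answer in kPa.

By the 2:1 method the load spreads at 1 horizontal : 2 vertical, so at depth z the loaded area has grown by z in each plan dimension:
Δσ = qBL/((B+z)(L+z)) = 235×3×4.2/((3+9.3)(4.2+9.3)) = 17.832 kPa

Δσ_z ≈ 17.8 kPa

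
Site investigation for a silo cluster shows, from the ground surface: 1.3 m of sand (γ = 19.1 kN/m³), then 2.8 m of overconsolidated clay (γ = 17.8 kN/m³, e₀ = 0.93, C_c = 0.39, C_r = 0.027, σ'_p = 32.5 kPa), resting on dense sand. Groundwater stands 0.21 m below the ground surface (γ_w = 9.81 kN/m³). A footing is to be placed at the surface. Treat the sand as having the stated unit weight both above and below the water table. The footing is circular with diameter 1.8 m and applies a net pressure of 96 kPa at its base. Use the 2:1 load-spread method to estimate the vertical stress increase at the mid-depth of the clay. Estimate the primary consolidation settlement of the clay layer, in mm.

Mid-depth of clay below the ground surface: z = 1.3 + 2.8/2 = 2.7 m.
Total vertical stress at mid-clay: σ_v = 19.1×1.3 + 17.8×1.4 = 49.75 kPa.
Pore pressure: u = 9.81×(2.7 − 0.21) = 24.427 kPa.
Initial effective stress: σ'_0 = σ_v − u = 49.75 − 24.427 = 25.323 kPa.
Stress increase at mid-clay by the 2:1 spreading method:
Δσ ≈ qD²/(D+z)² = 96×1.8²/(1.8+2.7)² = 15.36 kPa
Final effective stress: σ'_f = 25.323 + 15.36 = 40.683 kPa.
σ'_f = 40.683 > σ'_p = 32.5 kPa, so the stress path crosses the preconsolidation pressure — recompression up to σ'_p, then virgin compression beyond:
S_c = H/(1+e₀)·[C_r·log₁₀(σ'_p/σ'_0) + C_c·log₁₀(σ'_f/σ'_p)]
    = 2.8/1.93 × [0.027×log₁₀(32.5/25.323) + 0.39×log₁₀(40.683/32.5)]
    = 1.4508 × [0.0029259 + 0.038037] = 0.05943 m

S_c ≈ 59.4 mm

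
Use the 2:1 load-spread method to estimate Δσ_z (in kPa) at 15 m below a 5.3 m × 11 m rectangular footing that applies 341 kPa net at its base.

By the 2:1 method the load spreads at 1 horizontal : 2 vertical, so at depth z the loaded area has grown by z in each plan dimension:
Δσ = qBL/((B+z)(L+z)) = 341×5.3×11/((5.3+15)(11+15)) = 37.666 kPa

Δσ_z ≈ 37.7 kPa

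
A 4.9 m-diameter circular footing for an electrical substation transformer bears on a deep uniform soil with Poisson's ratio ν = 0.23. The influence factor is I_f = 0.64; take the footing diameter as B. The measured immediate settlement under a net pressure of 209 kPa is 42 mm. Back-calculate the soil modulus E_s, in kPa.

S_e = q·B·(1−ν²)/E_s · I_f  ⇒  E_s = q·B·(1−ν²)·I_f / S_e.
E_s = 209 × 4.9 × 0.9471 × 0.64 / 0.042 = 14780 kPa

E_s ≈ 14800 kPa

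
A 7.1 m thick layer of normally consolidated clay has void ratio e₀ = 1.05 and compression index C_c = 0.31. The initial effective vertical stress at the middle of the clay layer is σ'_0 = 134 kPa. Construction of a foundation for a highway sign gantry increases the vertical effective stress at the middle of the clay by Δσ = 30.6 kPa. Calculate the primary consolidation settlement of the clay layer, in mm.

S_c ≈ 95.9 mm

Final effective stress: σ'_f = σ'_0 + Δσ = 134 + 30.6 = 164.6 kPa.
Normally consolidated clay, so the full stress increment lies on the virgin compression line:
S_c = C_c·H/(1+e₀)·log₁₀(σ'_f/σ'_0) = 0.31×7.1/(1+1.05)×log₁₀(164.6/134)
    = 1.0737 × 0.089325 = 0.09591 m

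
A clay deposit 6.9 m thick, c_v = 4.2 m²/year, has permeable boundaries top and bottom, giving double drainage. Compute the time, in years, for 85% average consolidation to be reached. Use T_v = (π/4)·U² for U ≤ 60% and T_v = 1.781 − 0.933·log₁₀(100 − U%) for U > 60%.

Drainage path length: H_d = H/2 = 3.45 m (double drainage).
U > 60%: T_v = 1.781 − 0.933·log₁₀(100 − 85) = 0.68371.
t = T_v·H_d²/c_v = 0.68371×3.45²/4.2 = 1.938 years.

t ≈ 1.94 years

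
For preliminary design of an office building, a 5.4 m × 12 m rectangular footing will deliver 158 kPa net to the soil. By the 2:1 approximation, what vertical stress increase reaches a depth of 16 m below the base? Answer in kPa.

By the 2:1 method the load spreads at 1 horizontal : 2 vertical, so at depth z the loaded area has grown by z in each plan dimension:
Δσ = qBL/((B+z)(L+z)) = 158×5.4×12/((5.4+16)(12+16)) = 17.087 kPa

Δσ_z ≈ 17.1 kPa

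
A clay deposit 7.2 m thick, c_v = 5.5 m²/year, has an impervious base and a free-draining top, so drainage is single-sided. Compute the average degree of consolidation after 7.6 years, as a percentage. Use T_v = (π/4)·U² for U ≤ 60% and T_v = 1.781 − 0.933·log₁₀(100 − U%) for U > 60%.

Drainage path length: H_d = H = 7.2 m (single drainage).
T_v = c_v·t/H_d² = 5.5×7.6/7.2² = 0.80633.
T_v = 0.80633 corresponds to the U > 60% branch:
U = 1 − 10^((1.781 − T_v)/0.933)/100 = 0.8892

U ≈ 88.9 %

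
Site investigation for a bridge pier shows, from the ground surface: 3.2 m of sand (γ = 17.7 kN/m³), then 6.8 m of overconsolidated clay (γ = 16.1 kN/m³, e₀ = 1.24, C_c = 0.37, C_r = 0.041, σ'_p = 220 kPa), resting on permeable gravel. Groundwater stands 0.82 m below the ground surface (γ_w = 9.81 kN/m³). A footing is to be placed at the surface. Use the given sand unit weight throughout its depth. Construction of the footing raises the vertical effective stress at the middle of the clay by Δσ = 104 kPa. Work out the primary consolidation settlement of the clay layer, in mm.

Mid-depth of clay below the ground surface: z = 3.2 + 6.8/2 = 6.6 m.
Total vertical stress at mid-clay: σ_v = 17.7×3.2 + 16.1×3.4 = 111.38 kPa.
Pore pressure: u = 9.81×(6.6 − 0.82) = 56.702 kPa.
Initial effective stress: σ'_0 = σ_v − u = 111.38 − 56.702 = 54.678 kPa.
Final effective stress: σ'_f = 54.678 + 104 = 158.68 kPa.
σ'_f = 158.68 ≤ σ'_p = 220 kPa, so the clay remains overconsolidated and only the recompression index applies:
S_c = C_r·H/(1+e₀)·log₁₀(σ'_f/σ'_0) = 0.041×6.8/2.24×log₁₀(158.68/54.678)
    = 0.12446 × 0.46271 = 0.05759 m

S_c ≈ 57.6 mm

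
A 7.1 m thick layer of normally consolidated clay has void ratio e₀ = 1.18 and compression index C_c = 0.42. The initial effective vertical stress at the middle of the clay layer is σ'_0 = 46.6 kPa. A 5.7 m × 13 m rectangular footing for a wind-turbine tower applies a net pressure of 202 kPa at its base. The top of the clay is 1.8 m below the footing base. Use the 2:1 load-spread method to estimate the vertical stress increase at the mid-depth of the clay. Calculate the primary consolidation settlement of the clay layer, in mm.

Mid-depth of clay below the footing base: z = 1.8 + 7.1/2 = 5.35 m.
Stress increase at mid-clay by the 2:1 spreading method:
Δσ = qBL/((B+z)(L+z)) = 202×5.7×13/((5.7+5.35)(13+5.35)) = 73.82 kPa
Final effective stress: σ'_f = σ'_0 + Δσ = 46.6 + 73.82 = 120.42 kPa.
Normally consolidated clay, so the full stress increment lies on the virgin compression line:
S_c = C_c·H/(1+e₀)·log₁₀(σ'_f/σ'_0) = 0.42×7.1/(1+1.18)×log₁₀(120.42/46.6)
    = 1.3679 × 0.41231 = 0.564 m

S_c ≈ 564 mm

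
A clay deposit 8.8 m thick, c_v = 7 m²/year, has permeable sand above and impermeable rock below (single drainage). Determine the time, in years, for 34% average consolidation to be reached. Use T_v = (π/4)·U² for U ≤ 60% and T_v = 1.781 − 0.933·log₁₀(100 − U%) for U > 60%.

Drainage path length: H_d = H = 8.8 m (single drainage).
U ≤ 60%: T_v = (π/4)·U² = (π/4)×0.34² = 0.090792.
t = T_v·H_d²/c_v = 0.090792×8.8²/7 = 1.004 years.

t ≈ 1 years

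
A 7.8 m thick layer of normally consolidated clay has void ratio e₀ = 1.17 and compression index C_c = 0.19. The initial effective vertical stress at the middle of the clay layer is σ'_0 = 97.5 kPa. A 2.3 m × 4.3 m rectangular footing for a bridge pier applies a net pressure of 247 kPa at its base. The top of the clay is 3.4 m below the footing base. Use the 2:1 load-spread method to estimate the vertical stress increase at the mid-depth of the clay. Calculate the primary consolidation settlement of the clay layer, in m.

Mid-depth of clay below the footing base: z = 3.4 + 7.8/2 = 7.3 m.
Stress increase at mid-clay by the 2:1 spreading method:
Δσ = qBL/((B+z)(L+z)) = 247×2.3×4.3/((2.3+7.3)(4.3+7.3)) = 21.936 kPa
Final effective stress: σ'_f = σ'_0 + Δσ = 97.5 + 21.936 = 119.44 kPa.
Normally consolidated clay, so the full stress increment lies on the virgin compression line:
S_c = C_c·H/(1+e₀)·log₁₀(σ'_f/σ'_0) = 0.19×7.8/(1+1.17)×log₁₀(119.44/97.5)
    = 0.68295 × 0.088145 = 0.0602 m

S_c ≈ 0.0602 m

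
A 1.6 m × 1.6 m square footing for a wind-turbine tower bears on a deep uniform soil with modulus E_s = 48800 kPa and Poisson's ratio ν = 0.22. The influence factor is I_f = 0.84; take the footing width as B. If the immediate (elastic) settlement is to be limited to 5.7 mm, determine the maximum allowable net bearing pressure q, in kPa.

S_e = q·B·(1−ν²)/E_s · I_f  ⇒  q = S_e·E_s / (B·(1−ν²)·I_f).
q = 0.0057 × 48800 / (1.6 × 0.9516 × 0.84) = 217.5 kPa

q ≈ 217 kPa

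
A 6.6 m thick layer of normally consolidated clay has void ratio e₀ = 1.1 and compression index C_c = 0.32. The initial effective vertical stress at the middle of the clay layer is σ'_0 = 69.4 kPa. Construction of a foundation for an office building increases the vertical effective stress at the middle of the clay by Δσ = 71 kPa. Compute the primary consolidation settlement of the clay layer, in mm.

S_c ≈ 308 mm

Final effective stress: σ'_f = σ'_0 + Δσ = 69.4 + 71 = 140.4 kPa.
Normally consolidated clay, so the full stress increment lies on the virgin compression line:
S_c = C_c·H/(1+e₀)·log₁₀(σ'_f/σ'_0) = 0.32×6.6/(1+1.1)×log₁₀(140.4/69.4)
    = 1.0057 × 0.30601 = 0.3078 m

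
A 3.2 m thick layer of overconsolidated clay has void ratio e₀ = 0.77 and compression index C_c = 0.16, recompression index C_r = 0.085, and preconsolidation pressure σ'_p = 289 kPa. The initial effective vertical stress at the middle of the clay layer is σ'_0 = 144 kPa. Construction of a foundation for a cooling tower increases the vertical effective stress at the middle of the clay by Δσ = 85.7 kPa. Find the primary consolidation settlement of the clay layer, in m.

Final effective stress: σ'_f = 144 + 85.7 = 229.7 kPa.
σ'_f = 229.7 ≤ σ'_p = 289 kPa, so the clay remains overconsolidated and only the recompression index applies:
S_c = C_r·H/(1+e₀)·log₁₀(σ'_f/σ'_0) = 0.085×3.2/1.77×log₁₀(229.7/144)
    = 0.15367 × 0.2028 = 0.03116 m

S_c ≈ 0.0312 m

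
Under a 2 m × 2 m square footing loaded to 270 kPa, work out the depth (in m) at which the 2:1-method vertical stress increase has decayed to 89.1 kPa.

2:1 spreading — at depth z the loaded area has grown by z in each plan dimension:
qB²/(B+z)² = Δσ_z ⇒ z = B(√(q/Δσ_z) − 1) = 2×(√(270/89.1) − 1) = 1.482 m

z ≈ 1.48 m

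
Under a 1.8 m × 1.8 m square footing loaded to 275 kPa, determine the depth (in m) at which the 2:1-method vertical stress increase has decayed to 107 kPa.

2:1 spreading — at depth z the loaded area has grown by z in each plan dimension:
qB²/(B+z)² = Δσ_z ⇒ z = B(√(q/Δσ_z) − 1) = 1.8×(√(275/107) − 1) = 1.086 m

z ≈ 1.09 m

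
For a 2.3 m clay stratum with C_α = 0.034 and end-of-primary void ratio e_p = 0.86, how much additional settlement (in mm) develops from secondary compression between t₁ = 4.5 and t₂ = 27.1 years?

Secondary compression: S_s = C_α·H/(1+e_p)·log₁₀(t₂/t₁)
S_s = 0.034×2.3/(1+0.86)×log₁₀(27.1/4.5)
    = 0.04204 × 0.7798 = 0.03278 m

S_s ≈ 32.8 mm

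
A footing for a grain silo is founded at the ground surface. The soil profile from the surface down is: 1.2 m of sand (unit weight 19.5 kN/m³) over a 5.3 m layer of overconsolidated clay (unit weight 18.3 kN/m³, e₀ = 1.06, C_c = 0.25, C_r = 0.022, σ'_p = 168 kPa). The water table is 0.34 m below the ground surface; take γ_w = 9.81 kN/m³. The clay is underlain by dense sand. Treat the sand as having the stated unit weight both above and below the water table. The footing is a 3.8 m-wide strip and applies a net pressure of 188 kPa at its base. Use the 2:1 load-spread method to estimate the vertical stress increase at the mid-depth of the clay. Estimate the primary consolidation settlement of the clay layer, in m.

Mid-depth of clay below the ground surface: z = 1.2 + 5.3/2 = 3.85 m.
Total vertical stress at mid-clay: σ_v = 19.5×1.2 + 18.3×2.65 = 71.895 kPa.
Pore pressure: u = 9.81×(3.85 − 0.34) = 34.433 kPa.
Initial effective stress: σ'_0 = σ_v − u = 71.895 − 34.433 = 37.462 kPa.
Stress increase at mid-clay by the 2:1 spreading method:
Δσ = qB/(B+z) = 188×3.8/(3.8+3.85) = 93.386 kPa
Final effective stress: σ'_f = 37.462 + 93.386 = 130.85 kPa.
σ'_f = 130.85 ≤ σ'_p = 168 kPa, so the clay remains overconsolidated and only the recompression index applies:
S_c = C_r·H/(1+e₀)·log₁₀(σ'_f/σ'_0) = 0.022×5.3/2.06×log₁₀(130.85/37.462)
    = 0.056602 × 0.54318 = 0.03074 m

S_c ≈ 0.0307 m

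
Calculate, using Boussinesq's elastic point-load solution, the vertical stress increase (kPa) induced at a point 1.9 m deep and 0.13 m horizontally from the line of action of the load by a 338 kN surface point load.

Δσ_z ≈ 44.2 kPa

Boussinesq vertical stress below a point load on an elastic half-space:
Δσ_z = 3P/(2πz²) · [1 + (r/z)²]^(−5/2)
r/z = 0.13/1.9 = 0.068421; [1+(r/z)²]^(−5/2) = 0.98839.
Δσ_z = 3×338/(2π×1.9²) × 0.98839 = 44.704 × 0.98839 = 44.18 kPa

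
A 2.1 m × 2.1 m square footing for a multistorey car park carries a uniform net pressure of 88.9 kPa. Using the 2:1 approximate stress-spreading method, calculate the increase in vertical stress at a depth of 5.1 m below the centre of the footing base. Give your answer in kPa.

By the 2:1 method the load spreads at 1 horizontal : 2 vertical, so at depth z the loaded area has grown by z in each plan dimension:
Δσ = qBL/((B+z)(L+z)) = 88.9×2.1×2.1/((2.1+5.1)(2.1+5.1)) = 7.5627 kPa

Δσ_z ≈ 7.56 kPa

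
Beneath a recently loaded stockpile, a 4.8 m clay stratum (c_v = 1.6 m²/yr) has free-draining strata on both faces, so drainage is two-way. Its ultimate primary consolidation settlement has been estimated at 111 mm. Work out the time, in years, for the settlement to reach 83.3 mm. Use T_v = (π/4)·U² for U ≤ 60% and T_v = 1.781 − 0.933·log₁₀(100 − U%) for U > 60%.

t ≈ 1.72 years

Drainage path length: H_d = H/2 = 2.4 m (double drainage).
U = S(t)/S_ult = 83.3/111 = 0.7505.
U > 60%: T_v = 1.781 − 0.933·log₁₀(100 − 75.045) = 0.47745.
t = T_v·H_d²/c_v = 0.47745×2.4²/1.6 = 1.719 years.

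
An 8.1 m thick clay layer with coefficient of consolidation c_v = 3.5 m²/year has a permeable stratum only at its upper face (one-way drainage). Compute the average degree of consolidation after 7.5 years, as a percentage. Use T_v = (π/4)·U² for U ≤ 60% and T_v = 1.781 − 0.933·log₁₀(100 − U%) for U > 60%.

Drainage path length: H_d = H = 8.1 m (single drainage).
T_v = c_v·t/H_d² = 3.5×7.5/8.1² = 0.40009.
T_v = 0.40009 corresponds to the U > 60% branch:
U = 1 − 10^((1.781 − T_v)/0.933)/100 = 0.698

U ≈ 69.8 %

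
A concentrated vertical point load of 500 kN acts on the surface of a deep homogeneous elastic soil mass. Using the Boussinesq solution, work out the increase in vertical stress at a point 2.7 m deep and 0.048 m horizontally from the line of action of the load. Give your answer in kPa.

Δσ_z ≈ 32.7 kPa

Boussinesq vertical stress below a point load on an elastic half-space:
Δσ_z = 3P/(2πz²) · [1 + (r/z)²]^(−5/2)
r/z = 0.048/2.7 = 0.017778; [1+(r/z)²]^(−5/2) = 0.99921.
Δσ_z = 3×500/(2π×2.7²) × 0.99921 = 32.748 × 0.99921 = 32.72 kPa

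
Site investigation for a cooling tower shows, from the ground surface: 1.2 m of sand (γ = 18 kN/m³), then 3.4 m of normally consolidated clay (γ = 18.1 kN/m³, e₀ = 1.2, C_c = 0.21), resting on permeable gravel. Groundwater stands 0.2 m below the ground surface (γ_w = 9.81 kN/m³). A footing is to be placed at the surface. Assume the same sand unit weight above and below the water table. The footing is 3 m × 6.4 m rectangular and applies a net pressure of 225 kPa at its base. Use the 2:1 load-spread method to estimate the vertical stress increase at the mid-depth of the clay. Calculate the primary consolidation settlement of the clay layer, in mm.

S_c ≈ 197 mm

Mid-depth of clay below the ground surface: z = 1.2 + 3.4/2 = 2.9 m.
Total vertical stress at mid-clay: σ_v = 18×1.2 + 18.1×1.7 = 52.37 kPa.
Pore pressure: u = 9.81×(2.9 − 0.2) = 26.487 kPa.
Initial effective stress: σ'_0 = σ_v − u = 52.37 − 26.487 = 25.883 kPa.
Stress increase at mid-clay by the 2:1 spreading method:
Δσ = qBL/((B+z)(L+z)) = 225×3×6.4/((3+2.9)(6.4+2.9)) = 78.732 kPa
Final effective stress: σ'_f = σ'_0 + Δσ = 25.883 + 78.732 = 104.61 kPa.
Normally consolidated clay, so the full stress increment lies on the virgin compression line:
S_c = C_c·H/(1+e₀)·log₁₀(σ'_f/σ'_0) = 0.21×3.4/(1+1.2)×log₁₀(104.61/25.883)
    = 0.32455 × 0.60656 = 0.1969 m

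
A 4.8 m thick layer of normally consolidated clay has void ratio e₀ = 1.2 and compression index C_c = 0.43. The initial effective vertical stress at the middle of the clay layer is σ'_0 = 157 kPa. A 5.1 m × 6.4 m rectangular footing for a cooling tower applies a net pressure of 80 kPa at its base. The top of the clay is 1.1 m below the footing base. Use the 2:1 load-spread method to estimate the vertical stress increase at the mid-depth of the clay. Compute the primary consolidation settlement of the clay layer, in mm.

S_c ≈ 72.7 mm

Mid-depth of clay below the footing base: z = 1.1 + 4.8/2 = 3.5 m.
Stress increase at mid-clay by the 2:1 spreading method:
Δσ = qBL/((B+z)(L+z)) = 80×5.1×6.4/((5.1+3.5)(6.4+3.5)) = 30.669 kPa
Final effective stress: σ'_f = σ'_0 + Δσ = 157 + 30.669 = 187.67 kPa.
Normally consolidated clay, so the full stress increment lies on the virgin compression line:
S_c = C_c·H/(1+e₀)·log₁₀(σ'_f/σ'_0) = 0.43×4.8/(1+1.2)×log₁₀(187.67/157)
    = 0.93818 × 0.077495 = 0.0727 m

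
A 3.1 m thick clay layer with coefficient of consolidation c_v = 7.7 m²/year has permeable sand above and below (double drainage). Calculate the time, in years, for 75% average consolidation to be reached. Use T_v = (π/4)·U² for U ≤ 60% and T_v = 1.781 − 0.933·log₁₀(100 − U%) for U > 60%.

Drainage path length: H_d = H/2 = 1.55 m (double drainage).
U > 60%: T_v = 1.781 − 0.933·log₁₀(100 − 75) = 0.47672.
t = T_v·H_d²/c_v = 0.47672×1.55²/7.7 = 0.1487 years.

t ≈ 0.149 years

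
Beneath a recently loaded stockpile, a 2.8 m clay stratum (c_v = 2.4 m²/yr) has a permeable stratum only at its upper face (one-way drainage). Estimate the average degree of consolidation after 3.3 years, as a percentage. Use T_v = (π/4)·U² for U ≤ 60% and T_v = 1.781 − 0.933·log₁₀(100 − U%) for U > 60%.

Drainage path length: H_d = H = 2.8 m (single drainage).
T_v = c_v·t/H_d² = 2.4×3.3/2.8² = 1.0102.
T_v = 1.0102 corresponds to the U > 60% branch:
U = 1 − 10^((1.781 − T_v)/0.933)/100 = 0.933

U ≈ 93.3 %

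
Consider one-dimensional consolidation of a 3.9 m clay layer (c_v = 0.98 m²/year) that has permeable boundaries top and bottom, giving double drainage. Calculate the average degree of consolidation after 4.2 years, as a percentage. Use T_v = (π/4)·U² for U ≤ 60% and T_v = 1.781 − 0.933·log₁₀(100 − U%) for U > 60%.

Drainage path length: H_d = H/2 = 1.95 m (double drainage).
T_v = c_v·t/H_d² = 0.98×4.2/1.95² = 1.0824.
T_v = 1.0824 corresponds to the U > 60% branch:
U = 1 − 10^((1.781 − T_v)/0.933)/100 = 0.9439

U ≈ 94.4 %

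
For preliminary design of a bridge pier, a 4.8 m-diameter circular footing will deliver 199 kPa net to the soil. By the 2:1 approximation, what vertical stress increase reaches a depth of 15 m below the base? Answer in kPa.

Δσ_z ≈ 11.7 kPa

By the 2:1 method the load spreads at 1 horizontal : 2 vertical, so at depth z the loaded area has grown by z in each plan dimension:
Δσ ≈ qD²/(D+z)² = 199×4.8²/(4.8+15)² = 11.695 kPa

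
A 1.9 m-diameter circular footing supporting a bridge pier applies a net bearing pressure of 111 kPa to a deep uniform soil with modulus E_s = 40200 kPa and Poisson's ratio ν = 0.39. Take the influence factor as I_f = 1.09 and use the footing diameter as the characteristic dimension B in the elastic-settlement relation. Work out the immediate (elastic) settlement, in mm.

S_e ≈ 4.85 mm

Immediate (elastic) settlement: S_e = q·B·(1−ν²)/E_s · I_f.
S_e = 111 × 1.9 × (1 − 0.39²) / 40200 × 1.09
    = 111 × 1.9 × 0.8479 / 40200 × 1.09
    = 0.004849 m = 4.849 mm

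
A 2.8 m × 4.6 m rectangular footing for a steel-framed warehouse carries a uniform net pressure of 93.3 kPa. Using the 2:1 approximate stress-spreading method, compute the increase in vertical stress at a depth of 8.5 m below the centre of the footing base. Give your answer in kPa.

Δσ_z ≈ 8.12 kPa

By the 2:1 method the load spreads at 1 horizontal : 2 vertical, so at depth z the loaded area has grown by z in each plan dimension:
Δσ = qBL/((B+z)(L+z)) = 93.3×2.8×4.6/((2.8+8.5)(4.6+8.5)) = 8.118 kPa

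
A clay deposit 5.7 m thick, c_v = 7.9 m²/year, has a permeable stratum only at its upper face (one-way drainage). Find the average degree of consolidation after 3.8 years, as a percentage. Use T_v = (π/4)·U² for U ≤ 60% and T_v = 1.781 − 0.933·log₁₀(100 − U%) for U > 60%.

U ≈ 91.7 %

Drainage path length: H_d = H = 5.7 m (single drainage).
T_v = c_v·t/H_d² = 7.9×3.8/5.7² = 0.92398.
T_v = 0.92398 corresponds to the U > 60% branch:
U = 1 − 10^((1.781 − T_v)/0.933)/100 = 0.9171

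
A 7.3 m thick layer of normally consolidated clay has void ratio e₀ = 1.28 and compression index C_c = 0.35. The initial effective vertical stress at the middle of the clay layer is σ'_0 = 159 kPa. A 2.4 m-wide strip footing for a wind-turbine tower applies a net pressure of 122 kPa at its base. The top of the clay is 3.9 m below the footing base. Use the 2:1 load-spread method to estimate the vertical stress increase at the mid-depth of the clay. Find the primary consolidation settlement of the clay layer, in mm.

S_c ≈ 82.6 mm

Mid-depth of clay below the footing base: z = 3.9 + 7.3/2 = 7.55 m.
Stress increase at mid-clay by the 2:1 spreading method:
Δσ = qB/(B+z) = 122×2.4/(2.4+7.55) = 29.427 kPa
Final effective stress: σ'_f = σ'_0 + Δσ = 159 + 29.427 = 188.43 kPa.
Normally consolidated clay, so the full stress increment lies on the virgin compression line:
S_c = C_c·H/(1+e₀)·log₁₀(σ'_f/σ'_0) = 0.35×7.3/(1+1.28)×log₁₀(188.43/159)
    = 1.1206 × 0.073753 = 0.08265 m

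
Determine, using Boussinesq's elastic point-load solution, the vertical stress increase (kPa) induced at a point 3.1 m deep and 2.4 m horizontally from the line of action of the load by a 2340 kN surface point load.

Δσ_z ≈ 35.9 kPa

Boussinesq vertical stress below a point load on an elastic half-space:
Δσ_z = 3P/(2πz²) · [1 + (r/z)²]^(−5/2)
r/z = 2.4/3.1 = 0.77419; [1+(r/z)²]^(−5/2) = 0.30912.
Δσ_z = 3×2340/(2π×3.1²) × 0.30912 = 116.26 × 0.30912 = 35.94 kPa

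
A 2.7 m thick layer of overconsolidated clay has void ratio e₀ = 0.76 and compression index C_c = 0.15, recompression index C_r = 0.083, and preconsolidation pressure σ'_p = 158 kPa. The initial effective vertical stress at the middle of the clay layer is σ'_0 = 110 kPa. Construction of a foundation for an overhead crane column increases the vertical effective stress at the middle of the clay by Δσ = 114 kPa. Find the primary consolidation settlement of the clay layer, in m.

Final effective stress: σ'_f = 110 + 114 = 224 kPa.
σ'_f = 224 > σ'_p = 158 kPa, so the stress path crosses the preconsolidation pressure — recompression up to σ'_p, then virgin compression beyond:
S_c = H/(1+e₀)·[C_r·log₁₀(σ'_p/σ'_0) + C_c·log₁₀(σ'_f/σ'_p)]
    = 2.7/1.76 × [0.083×log₁₀(158/110) + 0.15×log₁₀(224/158)]
    = 1.5341 × [0.013053 + 0.022739] = 0.05491 m

S_c ≈ 0.0549 m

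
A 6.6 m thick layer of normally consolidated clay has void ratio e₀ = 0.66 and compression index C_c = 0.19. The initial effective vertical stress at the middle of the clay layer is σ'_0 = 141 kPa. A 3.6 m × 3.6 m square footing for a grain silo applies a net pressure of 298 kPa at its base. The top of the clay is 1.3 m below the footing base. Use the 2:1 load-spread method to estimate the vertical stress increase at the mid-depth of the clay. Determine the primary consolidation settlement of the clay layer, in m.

S_c ≈ 0.112 m

Mid-depth of clay below the footing base: z = 1.3 + 6.6/2 = 4.6 m.
Stress increase at mid-clay by the 2:1 spreading method:
Δσ = qBL/((B+z)(L+z)) = 298×3.6×3.6/((3.6+4.6)(3.6+4.6)) = 57.437 kPa
Final effective stress: σ'_f = σ'_0 + Δσ = 141 + 57.437 = 198.44 kPa.
Normally consolidated clay, so the full stress increment lies on the virgin compression line:
S_c = C_c·H/(1+e₀)·log₁₀(σ'_f/σ'_0) = 0.19×6.6/(1+0.66)×log₁₀(198.44/141)
    = 0.75542 × 0.14841 = 0.1121 m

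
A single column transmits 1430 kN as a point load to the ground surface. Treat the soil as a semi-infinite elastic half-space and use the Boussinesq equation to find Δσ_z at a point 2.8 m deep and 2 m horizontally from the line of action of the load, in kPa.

Δσ_z ≈ 31.1 kPa

Boussinesq vertical stress below a point load on an elastic half-space:
Δσ_z = 3P/(2πz²) · [1 + (r/z)²]^(−5/2)
r/z = 2/2.8 = 0.71429; [1+(r/z)²]^(−5/2) = 0.35679.
Δσ_z = 3×1430/(2π×2.8²) × 0.35679 = 87.089 × 0.35679 = 31.07 kPa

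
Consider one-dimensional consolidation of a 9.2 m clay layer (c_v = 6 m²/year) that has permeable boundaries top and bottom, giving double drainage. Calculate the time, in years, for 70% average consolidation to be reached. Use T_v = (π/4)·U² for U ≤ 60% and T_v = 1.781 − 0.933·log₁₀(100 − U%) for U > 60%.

Drainage path length: H_d = H/2 = 4.6 m (double drainage).
U > 60%: T_v = 1.781 − 0.933·log₁₀(100 − 70) = 0.40285.
t = T_v·H_d²/c_v = 0.40285×4.6²/6 = 1.421 years.

t ≈ 1.42 years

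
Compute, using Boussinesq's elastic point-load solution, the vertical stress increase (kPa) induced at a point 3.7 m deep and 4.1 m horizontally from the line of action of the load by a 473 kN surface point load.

Boussinesq vertical stress below a point load on an elastic half-space:
Δσ_z = 3P/(2πz²) · [1 + (r/z)²]^(−5/2)
r/z = 4.1/3.7 = 1.1081; [1+(r/z)²]^(−5/2) = 0.13498.
Δσ_z = 3×473/(2π×3.7²) × 0.13498 = 16.497 × 0.13498 = 2.227 kPa

Δσ_z ≈ 2.23 kPa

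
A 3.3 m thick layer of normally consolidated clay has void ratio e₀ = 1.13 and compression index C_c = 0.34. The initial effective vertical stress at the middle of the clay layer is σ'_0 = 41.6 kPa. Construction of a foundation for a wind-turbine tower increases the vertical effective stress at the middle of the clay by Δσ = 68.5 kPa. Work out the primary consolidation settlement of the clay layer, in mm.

S_c ≈ 223 mm

Final effective stress: σ'_f = σ'_0 + Δσ = 41.6 + 68.5 = 110.1 kPa.
Normally consolidated clay, so the full stress increment lies on the virgin compression line:
S_c = C_c·H/(1+e₀)·log₁₀(σ'_f/σ'_0) = 0.34×3.3/(1+1.13)×log₁₀(110.1/41.6)
    = 0.52676 × 0.42269 = 0.2227 m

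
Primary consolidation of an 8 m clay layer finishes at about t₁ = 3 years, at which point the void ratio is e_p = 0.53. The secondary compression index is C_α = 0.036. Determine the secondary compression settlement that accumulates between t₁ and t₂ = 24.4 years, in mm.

Secondary compression: S_s = C_α·H/(1+e_p)·log₁₀(t₂/t₁)
S_s = 0.036×8/(1+0.53)×log₁₀(24.4/3)
    = 0.1882 × 0.9103 = 0.1713 m

S_s ≈ 171 mm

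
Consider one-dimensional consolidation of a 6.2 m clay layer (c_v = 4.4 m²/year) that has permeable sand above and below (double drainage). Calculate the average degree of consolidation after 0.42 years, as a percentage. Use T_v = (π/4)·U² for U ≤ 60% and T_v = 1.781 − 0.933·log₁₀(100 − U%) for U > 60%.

Drainage path length: H_d = H/2 = 3.1 m (double drainage).
T_v = c_v·t/H_d² = 4.4×0.42/3.1² = 0.1923.
T_v = 0.1923 corresponds to the U ≤ 60% branch:
U = √(4T_v/π) = 0.4948

U ≈ 49.5 %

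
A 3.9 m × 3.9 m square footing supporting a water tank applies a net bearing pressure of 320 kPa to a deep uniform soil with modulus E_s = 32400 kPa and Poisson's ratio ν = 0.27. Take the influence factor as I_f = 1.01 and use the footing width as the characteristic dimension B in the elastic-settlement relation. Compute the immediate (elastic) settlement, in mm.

S_e ≈ 36.1 mm

Immediate (elastic) settlement: S_e = q·B·(1−ν²)/E_s · I_f.
S_e = 320 × 3.9 × (1 − 0.27²) / 32400 × 1.01
    = 320 × 3.9 × 0.9271 / 32400 × 1.01
    = 0.03607 m = 36.07 mm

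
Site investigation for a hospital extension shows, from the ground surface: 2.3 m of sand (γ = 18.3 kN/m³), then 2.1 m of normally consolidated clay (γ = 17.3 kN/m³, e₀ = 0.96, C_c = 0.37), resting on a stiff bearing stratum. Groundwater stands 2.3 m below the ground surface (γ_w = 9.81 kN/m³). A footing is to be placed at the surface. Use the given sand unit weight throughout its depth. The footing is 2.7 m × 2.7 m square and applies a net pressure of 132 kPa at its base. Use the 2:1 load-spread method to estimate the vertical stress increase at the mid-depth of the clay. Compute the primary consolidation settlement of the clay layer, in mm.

Mid-depth of clay below the ground surface: z = 2.3 + 2.1/2 = 3.35 m.
Total vertical stress at mid-clay: σ_v = 18.3×2.3 + 17.3×1.05 = 60.255 kPa.
Pore pressure: u = 9.81×(3.35 − 2.3) = 10.301 kPa.
Initial effective stress: σ'_0 = σ_v − u = 60.255 − 10.301 = 49.954 kPa.
Stress increase at mid-clay by the 2:1 spreading method:
Δσ = qBL/((B+z)(L+z)) = 132×2.7×2.7/((2.7+3.35)(2.7+3.35)) = 26.29 kPa
Final effective stress: σ'_f = σ'_0 + Δσ = 49.954 + 26.29 = 76.244 kPa.
Normally consolidated clay, so the full stress increment lies on the virgin compression line:
S_c = C_c·H/(1+e₀)·log₁₀(σ'_f/σ'_0) = 0.37×2.1/(1+0.96)×log₁₀(76.244/49.954)
    = 0.39643 × 0.18364 = 0.0728 m

S_c ≈ 72.8 mm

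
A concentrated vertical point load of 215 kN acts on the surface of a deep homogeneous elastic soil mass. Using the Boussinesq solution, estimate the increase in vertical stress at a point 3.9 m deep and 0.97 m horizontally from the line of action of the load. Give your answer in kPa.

Δσ_z ≈ 5.81 kPa

Boussinesq vertical stress below a point load on an elastic half-space:
Δσ_z = 3P/(2πz²) · [1 + (r/z)²]^(−5/2)
r/z = 0.97/3.9 = 0.24872; [1+(r/z)²]^(−5/2) = 0.86066.
Δσ_z = 3×215/(2π×3.9²) × 0.86066 = 6.7492 × 0.86066 = 5.809 kPa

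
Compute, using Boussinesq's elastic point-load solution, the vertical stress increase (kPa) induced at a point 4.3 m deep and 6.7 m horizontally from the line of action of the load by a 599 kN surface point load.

Δσ_z ≈ 0.711 kPa

Boussinesq vertical stress below a point load on an elastic half-space:
Δσ_z = 3P/(2πz²) · [1 + (r/z)²]^(−5/2)
r/z = 6.7/4.3 = 1.5581; [1+(r/z)²]^(−5/2) = 0.045969.
Δσ_z = 3×599/(2π×4.3²) × 0.045969 = 15.468 × 0.045969 = 0.711 kPa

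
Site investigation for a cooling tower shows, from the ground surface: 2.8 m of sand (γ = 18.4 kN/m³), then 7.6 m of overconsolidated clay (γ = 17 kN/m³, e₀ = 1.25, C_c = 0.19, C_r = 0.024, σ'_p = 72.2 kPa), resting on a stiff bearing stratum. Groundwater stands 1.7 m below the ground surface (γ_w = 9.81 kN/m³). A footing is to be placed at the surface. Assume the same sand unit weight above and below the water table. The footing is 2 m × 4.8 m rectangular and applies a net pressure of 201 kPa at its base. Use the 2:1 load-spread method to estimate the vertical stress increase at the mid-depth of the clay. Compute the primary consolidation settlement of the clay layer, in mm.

Mid-depth of clay below the ground surface: z = 2.8 + 7.6/2 = 6.6 m.
Total vertical stress at mid-clay: σ_v = 18.4×2.8 + 17×3.8 = 116.12 kPa.
Pore pressure: u = 9.81×(6.6 − 1.7) = 48.069 kPa.
Initial effective stress: σ'_0 = σ_v − u = 116.12 − 48.069 = 68.051 kPa.
Stress increase at mid-clay by the 2:1 spreading method:
Δσ = qBL/((B+z)(L+z)) = 201×2×4.8/((2+6.6)(4.8+6.6)) = 19.682 kPa
Final effective stress: σ'_f = 68.051 + 19.682 = 87.733 kPa.
σ'_f = 87.733 > σ'_p = 72.2 kPa, so the stress path crosses the preconsolidation pressure — recompression up to σ'_p, then virgin compression beyond:
S_c = H/(1+e₀)·[C_r·log₁₀(σ'_p/σ'_0) + C_c·log₁₀(σ'_f/σ'_p)]
    = 7.6/2.25 × [0.024×log₁₀(72.2/68.051) + 0.19×log₁₀(87.733/72.2)]
    = 3.3778 × [0.00061686 + 0.016079] = 0.0564 m

S_c ≈ 56.4 mm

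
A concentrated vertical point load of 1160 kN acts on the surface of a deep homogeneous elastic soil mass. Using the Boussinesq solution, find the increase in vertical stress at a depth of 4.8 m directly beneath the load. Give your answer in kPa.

Δσ_z ≈ 24 kPa

Boussinesq vertical stress below a point load on an elastic half-space:
Δσ_z = 3P/(2πz²) · [1 + (r/z)²]^(−5/2)
r/z = 0/4.8 = 0; [1+(r/z)²]^(−5/2) = 1.
Δσ_z = 3×1160/(2π×4.8²) × 1 = 24.039 × 1 = 24.04 kPa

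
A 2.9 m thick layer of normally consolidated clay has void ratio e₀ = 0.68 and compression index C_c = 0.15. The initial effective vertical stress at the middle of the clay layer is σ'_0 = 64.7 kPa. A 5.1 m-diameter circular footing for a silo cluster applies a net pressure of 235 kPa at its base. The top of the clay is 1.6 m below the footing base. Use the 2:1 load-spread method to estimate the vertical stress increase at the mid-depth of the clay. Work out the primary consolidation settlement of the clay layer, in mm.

S_c ≈ 99.5 mm

Mid-depth of clay below the footing base: z = 1.6 + 2.9/2 = 3.05 m.
Stress increase at mid-clay by the 2:1 spreading method:
Δσ ≈ qD²/(D+z)² = 235×5.1²/(5.1+3.05)² = 92.022 kPa
Final effective stress: σ'_f = σ'_0 + Δσ = 64.7 + 92.022 = 156.72 kPa.
Normally consolidated clay, so the full stress increment lies on the virgin compression line:
S_c = C_c·H/(1+e₀)·log₁₀(σ'_f/σ'_0) = 0.15×2.9/(1+0.68)×log₁₀(156.72/64.7)
    = 0.25893 × 0.38422 = 0.09949 m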